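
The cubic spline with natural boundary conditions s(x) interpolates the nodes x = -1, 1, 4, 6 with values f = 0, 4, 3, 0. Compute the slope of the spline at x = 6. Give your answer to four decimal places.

-1.6026

With m_i denoting the second derivative at x_i, h_i = 2, 3, 2, and Δ_i = (y_(i+1) − y_i)/h_i = 2, -1/3, -3/2:
  2·m_0 + 10·m_1 + 3·m_2 = 6(Δ_1 - Δ_0) = -14
  3·m_1 + 10·m_2 + 2·m_3 = 6(Δ_2 - Δ_1) = -7
Natural end conditions: m_0 = m_3 = 0.
Hence m_0 = 0, m_1 = -17/13, m_2 = -4/13, m_3 = 0.
On [4, 6], s'(x) = b_2 + 2c_2·(x - 4) + 3d_2·(x - 4)² with b_2 = Δ_2 - h_2(2m_2 + m_3)/6 = -101/78, c_2 = m_2/2 = -2/13, d_2 = (m_3 - m_2)/(6h_2) = 1/39. So s'(6) = -125/78.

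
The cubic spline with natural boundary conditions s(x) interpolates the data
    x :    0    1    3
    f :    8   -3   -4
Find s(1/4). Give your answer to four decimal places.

With m_i denoting the second derivative at x_i, h_i = 1, 2, and Δ_i = (y_(i+1) − y_i)/h_i = -11, -1/2:
  1·m_0 + 6·m_1 + 2·m_2 = 6(Δ_1 - Δ_0) = 63
Natural end conditions: m_0 = m_2 = 0.
Solving: m_0 = 0, m_1 = 21/2, m_2 = 0.
On [0, 1], s(x) = 8 - 51/4·x + 0·x² + 7/4·x³.
With x = 1/4: s(1/4) = 1239/256.

4.8398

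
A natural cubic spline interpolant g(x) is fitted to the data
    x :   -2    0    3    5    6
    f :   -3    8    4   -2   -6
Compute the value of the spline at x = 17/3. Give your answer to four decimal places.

-4.6089

With M_i denoting the second derivative at x_i, h_i = 2, 3, 2, 1, and Δ_i = (y_(i+1) − y_i)/h_i = 11/2, -4/3, -3, -4:
  2·M_0 + 10·M_1 + 3·M_2 = 6(Δ_1 - Δ_0) = -41
  3·M_1 + 10·M_2 + 2·M_3 = 6(Δ_2 - Δ_1) = -10
  2·M_2 + 6·M_3 + 1·M_4 = 6(Δ_3 - Δ_2) = -6
Natural end conditions: M_0 = M_4 = 0.
Hence M_0 = 0, M_1 = -1076/253, M_2 = 129/253, M_3 = -296/253, M_4 = 0.
On [5, 6], g(x) = -2 - 2740/759·(x - 5) - 148/253·(x - 5)² + 148/759·(x - 5)³.
With (x - 5) = 2/3: g(17/3) = -94450/20493.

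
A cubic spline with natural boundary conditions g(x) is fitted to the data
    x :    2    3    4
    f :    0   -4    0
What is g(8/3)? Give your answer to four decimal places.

Let σ_i = g''(x_i). Step sizes h_i = 1, 1; slopes of the chords Δ_i = (y_(i+1) - y_i)/h_i = -4, 4.
  1·σ_0 + 4·σ_1 + 1·σ_2 = 6(Δ_1 - Δ_0) = 48
Natural end conditions: σ_0 = σ_2 = 0.
Forward elimination and back-substitution give σ_0 = 0, σ_1 = 12, σ_2 = 0.
On [2, 3], g(x) = 0 - 6·(x - 2) + 0·(x - 2)² + 2·(x - 2)³.
With (x - 2) = 2/3: g(8/3) = -92/27.

-3.4074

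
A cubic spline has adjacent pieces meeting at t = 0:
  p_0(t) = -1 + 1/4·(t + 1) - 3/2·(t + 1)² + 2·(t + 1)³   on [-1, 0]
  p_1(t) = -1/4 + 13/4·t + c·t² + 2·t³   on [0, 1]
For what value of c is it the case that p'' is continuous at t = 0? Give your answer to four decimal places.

p_0''(t) = -3 + 12·(t + 1), so p_0''(0) = 9. On the right, p_1''(0) = 2c, so c = 9/2.

4.5000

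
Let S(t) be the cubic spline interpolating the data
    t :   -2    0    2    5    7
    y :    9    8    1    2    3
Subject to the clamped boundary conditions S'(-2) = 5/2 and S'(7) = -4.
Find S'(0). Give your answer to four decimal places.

-2.9944

Write σ_i for S''(x_i). With h_i = 2, 2, 3, 2 and divided differences Δ_i = -1/2, -7/2, 1/3, 1/2, the continuity of S' gives the tridiagonal system
  2·σ_0 + 8·σ_1 + 2·σ_2 = 6(Δ_1 - Δ_0) = -18
  2·σ_1 + 10·σ_2 + 3·σ_3 = 6(Δ_2 - Δ_1) = 23
  3·σ_2 + 10·σ_3 + 2·σ_4 = 6(Δ_3 - Δ_2) = 1
Clamped end conditions give two more equations: 2h_0·σ_0 + h_0·σ_1 = 6(Δ_0 - S'(-2)) = -18 and h_3·σ_3 + 2h_3·σ_4 = 6(S'(7) - Δ_3) = -27.
Solving: σ_0 = -1241/354, σ_1 = -352/177, σ_2 = 871/354, σ_3 = 140/177, σ_4 = -5059/708.
On [0, 2], S'(t) = b_1 + 2c_1·t + 3d_1·t² with b_1 = Δ_1 - h_1(2σ_1 + σ_2)/6 = -530/177, c_1 = σ_1/2 = -176/177, d_1 = (σ_2 - σ_1)/(6h_1) = 175/472. So S'(0) = -530/177.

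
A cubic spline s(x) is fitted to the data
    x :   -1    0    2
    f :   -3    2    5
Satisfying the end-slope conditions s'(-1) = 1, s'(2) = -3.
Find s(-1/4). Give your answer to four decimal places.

Write m_i for s''(x_i). With h_i = 1, 2 and divided differences Δ_i = 5, 3/2, the continuity of s' gives the tridiagonal system
  1·m_0 + 6·m_1 + 2·m_2 = 6(Δ_1 - Δ_0) = -21
Clamped end conditions give two more equations: 2h_0·m_0 + h_0·m_1 = 6(Δ_0 - s'(-1)) = 24 and h_1·m_1 + 2h_1·m_2 = 6(s'(2) - Δ_1) = -27.
Solving the tridiagonal system: m_0 = 85/6, m_1 = -13/3, m_2 = -55/12.
On [-1, 0], s(x) = -3 + 1·(x + 1) + 85/12·(x + 1)² - 37/12·(x + 1)³.
With (x + 1) = 3/4: s(-1/4) = 111/256.

0.4336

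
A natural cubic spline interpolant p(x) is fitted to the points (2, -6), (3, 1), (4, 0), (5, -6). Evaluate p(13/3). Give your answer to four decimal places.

-1.7037

Write m_i for p''(x_i). With h_i = 1, 1, 1 and divided differences Δ_i = 7, -1, -6, the continuity of p' gives the tridiagonal system
  1·m_0 + 4·m_1 + 1·m_2 = 6(Δ_1 - Δ_0) = -48
  1·m_1 + 4·m_2 + 1·m_3 = 6(Δ_2 - Δ_1) = -30
Natural end conditions: m_0 = m_3 = 0.
Forward elimination and back-substitution give m_0 = 0, m_1 = -54/5, m_2 = -24/5, m_3 = 0.
On [4, 5], p(x) = 0 - 22/5·(x - 4) - 12/5·(x - 4)² + 4/5·(x - 4)³.
With (x - 4) = 1/3: p(13/3) = -46/27.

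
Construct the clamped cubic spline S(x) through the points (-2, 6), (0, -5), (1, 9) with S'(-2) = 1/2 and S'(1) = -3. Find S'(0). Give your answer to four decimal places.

Write M_i for S''(x_i). With h_i = 2, 1 and divided differences Δ_i = -11/2, 14, the continuity of S' gives the tridiagonal system
  2·M_0 + 6·M_1 + 1·M_2 = 6(Δ_1 - Δ_0) = 117
Clamped end conditions give two more equations: 2h_0·M_0 + h_0·M_1 = 6(Δ_0 - S'(-2)) = -36 and h_1·M_1 + 2h_1·M_2 = 6(S'(1) - Δ_1) = -102.
Hence M_0 = -89/3, M_1 = 124/3, M_2 = -215/3.
On [0, 1], S'(x) = b_1 + 2c_1·x + 3d_1·x² with b_1 = Δ_1 - h_1(2M_1 + M_2)/6 = 73/6, c_1 = M_1/2 = 62/3, d_1 = (M_2 - M_1)/(6h_1) = -113/6. So S'(0) = 73/6.

12.1667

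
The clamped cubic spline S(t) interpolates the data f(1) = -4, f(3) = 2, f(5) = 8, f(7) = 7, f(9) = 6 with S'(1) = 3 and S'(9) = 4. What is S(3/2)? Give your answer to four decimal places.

-2.5335

Write M_i for S''(x_i). With h_i = 2, 2, 2, 2 and divided differences Δ_i = 3, 3, -1/2, -1/2, the continuity of S' gives the tridiagonal system
  2·M_0 + 8·M_1 + 2·M_2 = 6(Δ_1 - Δ_0) = 0
  2·M_1 + 8·M_2 + 2·M_3 = 6(Δ_2 - Δ_1) = -21
  2·M_2 + 8·M_3 + 2·M_4 = 6(Δ_3 - Δ_2) = 0
Clamped end conditions give two more equations: 2h_0·M_0 + h_0·M_1 = 6(Δ_0 - S'(1)) = 0 and h_3·M_3 + 2h_3·M_4 = 6(S'(9) - Δ_3) = 27.
Hence M_0 = -5/14, M_1 = 5/7, M_2 = -5/2, M_3 = -17/14, M_4 = 103/14.
On [1, 3], S(t) = -4 + 3·(t - 1) - 5/28·(t - 1)² + 5/56·(t - 1)³.
With (t - 1) = 1/2: S(3/2) = -1135/448.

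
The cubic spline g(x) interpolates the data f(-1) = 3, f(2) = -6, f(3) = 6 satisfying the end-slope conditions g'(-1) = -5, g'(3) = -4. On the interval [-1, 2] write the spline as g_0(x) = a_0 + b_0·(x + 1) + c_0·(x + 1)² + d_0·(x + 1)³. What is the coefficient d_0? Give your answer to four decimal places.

Put σ_i = g'' at the i-th knot. Here h = (3, 1) and Δ = (-3, 12), so the interior equations h_(i-1)·σ_(i-1) + 2(h_(i-1)+h_i)·σ_i + h_i·σ_(i+1) = 6(Δ_i − Δ_(i-1)) read
  3·σ_0 + 8·σ_1 + 1·σ_2 = 6(Δ_1 - Δ_0) = 90
Clamped end conditions give two more equations: 2h_0·σ_0 + h_0·σ_1 = 6(Δ_0 - g'(-1)) = 12 and h_1·σ_1 + 2h_1·σ_2 = 6(g'(3) - Δ_1) = -96.
Forward elimination and back-substitution give σ_0 = -9, σ_1 = 22, σ_2 = -59.
On [-1, 2], with g_0(x) = a_0 + b_0·(x + 1) + c_0·(x + 1)² + d_0·(x + 1)³: c_0 = σ_0/2 = -9/2, d_0 = (σ_1 - σ_0)/(6h_0) = 31/18, b_0 = Δ_0 - h_0(2σ_0 + σ_1)/6 = -5.

1.7222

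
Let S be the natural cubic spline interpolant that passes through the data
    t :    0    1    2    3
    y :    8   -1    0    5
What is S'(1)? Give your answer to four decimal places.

-4.2000

Put m_i = S'' at the i-th knot. Here h = (1, 1, 1) and Δ = (-9, 1, 5), so the interior equations h_(i-1)·m_(i-1) + 2(h_(i-1)+h_i)·m_i + h_i·m_(i+1) = 6(Δ_i − Δ_(i-1)) read
  1·m_0 + 4·m_1 + 1·m_2 = 6(Δ_1 - Δ_0) = 60
  1·m_1 + 4·m_2 + 1·m_3 = 6(Δ_2 - Δ_1) = 24
Natural end conditions: m_0 = m_3 = 0.
Solving the tridiagonal system: m_0 = 0, m_1 = 72/5, m_2 = 12/5, m_3 = 0.
On [1, 2], S'(t) = b_1 + 2c_1·(t - 1) + 3d_1·(t - 1)² with b_1 = Δ_1 - h_1(2m_1 + m_2)/6 = -21/5, c_1 = m_1/2 = 36/5, d_1 = (m_2 - m_1)/(6h_1) = -2. So S'(1) = -21/5.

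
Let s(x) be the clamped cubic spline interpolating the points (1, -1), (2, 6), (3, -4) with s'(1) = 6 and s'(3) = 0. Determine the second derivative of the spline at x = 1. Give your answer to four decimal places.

25.5000

Put σ_i = s'' at the i-th knot. Here h = (1, 1) and Δ = (7, -10), so the interior equations h_(i-1)·σ_(i-1) + 2(h_(i-1)+h_i)·σ_i + h_i·σ_(i+1) = 6(Δ_i − Δ_(i-1)) read
  1·σ_0 + 4·σ_1 + 1·σ_2 = 6(Δ_1 - Δ_0) = -102
Clamped end conditions give two more equations: 2h_0·σ_0 + h_0·σ_1 = 6(Δ_0 - s'(1)) = 6 and h_1·σ_1 + 2h_1·σ_2 = 6(s'(3) - Δ_1) = 60.
Forward elimination and back-substitution give σ_0 = 51/2, σ_1 = -45, σ_2 = 105/2.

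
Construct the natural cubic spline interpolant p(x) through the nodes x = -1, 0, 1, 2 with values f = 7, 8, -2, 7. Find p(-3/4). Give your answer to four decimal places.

8.2344

Write M_i for p''(x_i). With h_i = 1, 1, 1 and divided differences Δ_i = 1, -10, 9, the continuity of p' gives the tridiagonal system
  1·M_0 + 4·M_1 + 1·M_2 = 6(Δ_1 - Δ_0) = -66
  1·M_1 + 4·M_2 + 1·M_3 = 6(Δ_2 - Δ_1) = 114
Natural end conditions: M_0 = M_3 = 0.
Hence M_0 = 0, M_1 = -126/5, M_2 = 174/5, M_3 = 0.
On [-1, 0], p(x) = 7 + 26/5·(x + 1) + 0·(x + 1)² - 21/5·(x + 1)³.
With (x + 1) = 1/4: p(-3/4) = 527/64.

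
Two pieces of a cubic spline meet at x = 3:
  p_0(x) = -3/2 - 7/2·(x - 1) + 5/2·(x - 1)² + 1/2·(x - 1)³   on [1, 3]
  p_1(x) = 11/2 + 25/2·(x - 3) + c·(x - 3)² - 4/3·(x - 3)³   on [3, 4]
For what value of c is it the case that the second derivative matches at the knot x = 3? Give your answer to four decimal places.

5.5000

p_0''(x) = 5 + 3·(x - 1), so p_0''(3) = 11. On the right, p_1''(3) = 2c, so c = 11/2.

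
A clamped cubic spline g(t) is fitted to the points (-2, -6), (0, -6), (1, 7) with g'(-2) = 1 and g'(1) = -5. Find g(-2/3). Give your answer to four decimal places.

With m_i denoting the second derivative at x_i, h_i = 2, 1, and Δ_i = (y_(i+1) − y_i)/h_i = 0, 13:
  2·m_0 + 6·m_1 + 1·m_2 = 6(Δ_1 - Δ_0) = 78
Clamped end conditions give two more equations: 2h_0·m_0 + h_0·m_1 = 6(Δ_0 - g'(-2)) = -6 and h_1·m_1 + 2h_1·m_2 = 6(g'(1) - Δ_1) = -108.
Solving the tridiagonal system: m_0 = -33/2, m_1 = 30, m_2 = -69.
On [-2, 0], g(t) = -6 + 1·(t + 2) - 33/4·(t + 2)² + 31/8·(t + 2)³.
With (t + 2) = 4/3: g(-2/3) = -274/27.

-10.1481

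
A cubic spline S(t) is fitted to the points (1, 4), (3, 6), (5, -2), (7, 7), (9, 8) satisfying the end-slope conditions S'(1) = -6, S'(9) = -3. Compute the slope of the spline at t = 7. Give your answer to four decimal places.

Write M_i for S''(x_i). With h_i = 2, 2, 2, 2 and divided differences Δ_i = 1, -4, 9/2, 1/2, the continuity of S' gives the tridiagonal system
  2·M_0 + 8·M_1 + 2·M_2 = 6(Δ_1 - Δ_0) = -30
  2·M_1 + 8·M_2 + 2·M_3 = 6(Δ_2 - Δ_1) = 51
  2·M_2 + 8·M_3 + 2·M_4 = 6(Δ_3 - Δ_2) = -24
Clamped end conditions give two more equations: 2h_0·M_0 + h_0·M_1 = 6(Δ_0 - S'(1)) = 42 and h_3·M_3 + 2h_3·M_4 = 6(S'(9) - Δ_3) = -21.
Solving: M_0 = 873/56, M_1 = -285/28, M_2 = 81/8, M_3 = -135/28, M_4 = -159/56.
On [7, 9], S'(t) = b_3 + 2c_3·(t - 7) + 3d_3·(t - 7)² with b_3 = Δ_3 - h_3(2M_3 + M_4)/6 = 261/56, c_3 = M_3/2 = -135/56, d_3 = (M_4 - M_3)/(6h_3) = 37/224. So S'(7) = 261/56.

4.6607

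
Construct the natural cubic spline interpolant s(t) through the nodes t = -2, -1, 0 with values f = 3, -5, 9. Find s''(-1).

33

Put m_i = s'' at the i-th knot. Here h = (1, 1) and Δ = (-8, 14), so the interior equations h_(i-1)·m_(i-1) + 2(h_(i-1)+h_i)·m_i + h_i·m_(i+1) = 6(Δ_i − Δ_(i-1)) read
  1·m_0 + 4·m_1 + 1·m_2 = 6(Δ_1 - Δ_0) = 132
Natural end conditions: m_0 = m_2 = 0.
Hence m_0 = 0, m_1 = 33, m_2 = 0.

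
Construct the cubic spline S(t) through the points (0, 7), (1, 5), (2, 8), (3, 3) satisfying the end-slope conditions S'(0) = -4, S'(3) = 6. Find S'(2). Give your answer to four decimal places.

-3.6667

With σ_i denoting the second derivative at x_i, h_i = 1, 1, 1, and Δ_i = (y_(i+1) − y_i)/h_i = -2, 3, -5:
  1·σ_0 + 4·σ_1 + 1·σ_2 = 6(Δ_1 - Δ_0) = 30
  1·σ_1 + 4·σ_2 + 1·σ_3 = 6(Δ_2 - Δ_1) = -48
Clamped end conditions give two more equations: 2h_0·σ_0 + h_0·σ_1 = 6(Δ_0 - S'(0)) = 12 and h_2·σ_2 + 2h_2·σ_3 = 6(S'(3) - Δ_2) = 66.
Solving: σ_0 = -4/3, σ_1 = 44/3, σ_2 = -82/3, σ_3 = 140/3.
On [2, 3], S'(t) = b_2 + 2c_2·(t - 2) + 3d_2·(t - 2)² with b_2 = Δ_2 - h_2(2σ_2 + σ_3)/6 = -11/3, c_2 = σ_2/2 = -41/3, d_2 = (σ_3 - σ_2)/(6h_2) = 37/3. So S'(2) = -11/3.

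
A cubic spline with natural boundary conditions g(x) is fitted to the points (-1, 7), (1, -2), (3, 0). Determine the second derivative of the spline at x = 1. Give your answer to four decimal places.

Let M_i = g''(x_i). Step sizes h_i = 2, 2; slopes of the chords Δ_i = (y_(i+1) - y_i)/h_i = -9/2, 1.
  2·M_0 + 8·M_1 + 2·M_2 = 6(Δ_1 - Δ_0) = 33
Natural end conditions: M_0 = M_2 = 0.
Solving the tridiagonal system: M_0 = 0, M_1 = 33/8, M_2 = 0.

4.1250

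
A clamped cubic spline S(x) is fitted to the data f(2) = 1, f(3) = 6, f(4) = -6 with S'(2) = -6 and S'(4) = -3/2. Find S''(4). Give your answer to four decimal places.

59.2500

Put M_i = S'' at the i-th knot. Here h = (1, 1) and Δ = (5, -12), so the interior equations h_(i-1)·M_(i-1) + 2(h_(i-1)+h_i)·M_i + h_i·M_(i+1) = 6(Δ_i − Δ_(i-1)) read
  1·M_0 + 4·M_1 + 1·M_2 = 6(Δ_1 - Δ_0) = -102
Clamped end conditions give two more equations: 2h_0·M_0 + h_0·M_1 = 6(Δ_0 - S'(2)) = 66 and h_1·M_1 + 2h_1·M_2 = 6(S'(4) - Δ_1) = 63.
Solving the tridiagonal system: M_0 = 243/4, M_1 = -111/2, M_2 = 237/4.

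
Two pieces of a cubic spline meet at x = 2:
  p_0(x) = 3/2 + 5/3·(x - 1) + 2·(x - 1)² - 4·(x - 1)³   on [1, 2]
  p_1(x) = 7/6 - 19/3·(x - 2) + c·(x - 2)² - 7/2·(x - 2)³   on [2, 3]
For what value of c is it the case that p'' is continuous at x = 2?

p_0''(x) = 4 - 24·(x - 1), so p_0''(2) = -20. On the right, p_1''(2) = 2c, so c = -10.

-10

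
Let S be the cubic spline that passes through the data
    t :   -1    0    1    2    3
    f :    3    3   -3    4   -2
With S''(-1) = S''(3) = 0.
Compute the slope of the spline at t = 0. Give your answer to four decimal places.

-5.5357

Write m_i for S''(x_i). With h_i = 1, 1, 1, 1 and divided differences Δ_i = 0, -6, 7, -6, the continuity of S' gives the tridiagonal system
  1·m_0 + 4·m_1 + 1·m_2 = 6(Δ_1 - Δ_0) = -36
  1·m_1 + 4·m_2 + 1·m_3 = 6(Δ_2 - Δ_1) = 78
  1·m_2 + 4·m_3 + 1·m_4 = 6(Δ_3 - Δ_2) = -78
Natural end conditions: m_0 = m_4 = 0.
Solving: m_0 = 0, m_1 = -465/28, m_2 = 213/7, m_3 = -759/28, m_4 = 0.
On [0, 1], S'(t) = b_1 + 2c_1·t + 3d_1·t² with b_1 = Δ_1 - h_1(2m_1 + m_2)/6 = -155/28, c_1 = m_1/2 = -465/56, d_1 = (m_2 - m_1)/(6h_1) = 439/56. So S'(0) = -155/28.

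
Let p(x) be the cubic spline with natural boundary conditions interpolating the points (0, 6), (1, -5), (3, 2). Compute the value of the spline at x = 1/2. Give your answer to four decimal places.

-0.4063

Let M_i = p''(x_i). Step sizes h_i = 1, 2; slopes of the chords Δ_i = (y_(i+1) - y_i)/h_i = -11, 7/2.
  1·M_0 + 6·M_1 + 2·M_2 = 6(Δ_1 - Δ_0) = 87
Natural end conditions: M_0 = M_2 = 0.
Forward elimination and back-substitution give M_0 = 0, M_1 = 29/2, M_2 = 0.
On [0, 1], p(x) = 6 - 161/12·x + 0·x² + 29/12·x³.
With x = 1/2: p(1/2) = -13/32.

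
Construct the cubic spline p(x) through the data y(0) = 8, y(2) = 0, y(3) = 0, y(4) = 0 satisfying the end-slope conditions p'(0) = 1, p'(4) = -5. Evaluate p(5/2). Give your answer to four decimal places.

With σ_i denoting the second derivative at x_i, h_i = 2, 1, 1, and Δ_i = (y_(i+1) − y_i)/h_i = -4, 0, 0:
  2·σ_0 + 6·σ_1 + 1·σ_2 = 6(Δ_1 - Δ_0) = 24
  1·σ_1 + 4·σ_2 + 1·σ_3 = 6(Δ_2 - Δ_1) = 0
Clamped end conditions give two more equations: 2h_0·σ_0 + h_0·σ_1 = 6(Δ_0 - p'(0)) = -30 and h_2·σ_2 + 2h_2·σ_3 = 6(p'(4) - Δ_2) = -30.
Forward elimination and back-substitution give σ_0 = -123/11, σ_1 = 81/11, σ_2 = 24/11, σ_3 = -177/11.
On [2, 3], p(x) = 0 - 31/11·(x - 2) + 81/22·(x - 2)² - 19/22·(x - 2)³.
With (x - 2) = 1/2: p(5/2) = -105/176.

-0.5966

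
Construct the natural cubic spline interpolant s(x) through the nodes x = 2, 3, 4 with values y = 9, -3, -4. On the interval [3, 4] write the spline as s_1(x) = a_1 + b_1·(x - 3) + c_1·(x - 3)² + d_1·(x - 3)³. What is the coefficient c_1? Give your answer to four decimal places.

8.2500

Write m_i for s''(x_i). With h_i = 1, 1 and divided differences Δ_i = -12, -1, the continuity of s' gives the tridiagonal system
  1·m_0 + 4·m_1 + 1·m_2 = 6(Δ_1 - Δ_0) = 66
Natural end conditions: m_0 = m_2 = 0.
Forward elimination and back-substitution give m_0 = 0, m_1 = 33/2, m_2 = 0.
On [3, 4], with s_1(x) = a_1 + b_1·(x - 3) + c_1·(x - 3)² + d_1·(x - 3)³: c_1 = m_1/2 = 33/4, d_1 = (m_2 - m_1)/(6h_1) = -11/4, b_1 = Δ_1 - h_1(2m_1 + m_2)/6 = -13/2.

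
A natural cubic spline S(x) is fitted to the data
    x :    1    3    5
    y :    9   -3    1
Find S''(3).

6

Let σ_i = S''(x_i). Step sizes h_i = 2, 2; slopes of the chords Δ_i = (y_(i+1) - y_i)/h_i = -6, 2.
  2·σ_0 + 8·σ_1 + 2·σ_2 = 6(Δ_1 - Δ_0) = 48
Natural end conditions: σ_0 = σ_2 = 0.
Forward elimination and back-substitution give σ_0 = 0, σ_1 = 6, σ_2 = 0.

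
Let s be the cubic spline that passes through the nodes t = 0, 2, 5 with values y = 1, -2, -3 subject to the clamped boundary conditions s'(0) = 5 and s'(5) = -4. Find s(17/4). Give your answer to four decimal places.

-1.4727

Let M_i = s''(x_i). Step sizes h_i = 2, 3; slopes of the chords Δ_i = (y_(i+1) - y_i)/h_i = -3/2, -1/3.
  2·M_0 + 10·M_1 + 3·M_2 = 6(Δ_1 - Δ_0) = 7
Clamped end conditions give two more equations: 2h_0·M_0 + h_0·M_1 = 6(Δ_0 - s'(0)) = -39 and h_1·M_1 + 2h_1·M_2 = 6(s'(5) - Δ_1) = -22.
Forward elimination and back-substitution give M_0 = -49/4, M_1 = 5, M_2 = -37/6.
On [2, 5], s(t) = -2 - 9/4·(t - 2) + 5/2·(t - 2)² - 67/108·(t - 2)³.
With (t - 2) = 9/4: s(17/4) = -377/256.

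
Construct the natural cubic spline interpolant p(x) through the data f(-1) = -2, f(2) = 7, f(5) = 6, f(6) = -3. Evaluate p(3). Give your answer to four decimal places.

9.5734

With M_i denoting the second derivative at x_i, h_i = 3, 3, 1, and Δ_i = (y_(i+1) − y_i)/h_i = 3, -1/3, -9:
  3·M_0 + 12·M_1 + 3·M_2 = 6(Δ_1 - Δ_0) = -20
  3·M_1 + 8·M_2 + 1·M_3 = 6(Δ_2 - Δ_1) = -52
Natural end conditions: M_0 = M_3 = 0.
Forward elimination and back-substitution give M_0 = 0, M_1 = -4/87, M_2 = -188/29, M_3 = 0.
On [2, 5], p(x) = 7 + 257/87·(x - 2) - 2/87·(x - 2)² - 280/783·(x - 2)³.
With (x - 2) = 1: p(3) = 7496/783.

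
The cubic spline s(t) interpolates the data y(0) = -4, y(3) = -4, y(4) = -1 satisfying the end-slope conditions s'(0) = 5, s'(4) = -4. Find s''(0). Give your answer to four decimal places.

-9.5000

Put M_i = s'' at the i-th knot. Here h = (3, 1) and Δ = (0, 3), so the interior equations h_(i-1)·M_(i-1) + 2(h_(i-1)+h_i)·M_i + h_i·M_(i+1) = 6(Δ_i − Δ_(i-1)) read
  3·M_0 + 8·M_1 + 1·M_2 = 6(Δ_1 - Δ_0) = 18
Clamped end conditions give two more equations: 2h_0·M_0 + h_0·M_1 = 6(Δ_0 - s'(0)) = -30 and h_1·M_1 + 2h_1·M_2 = 6(s'(4) - Δ_1) = -42.
Solving: M_0 = -19/2, M_1 = 9, M_2 = -51/2.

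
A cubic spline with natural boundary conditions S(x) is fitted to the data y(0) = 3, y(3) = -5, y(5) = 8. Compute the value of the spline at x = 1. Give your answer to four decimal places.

Let σ_i = S''(x_i). Step sizes h_i = 3, 2; slopes of the chords Δ_i = (y_(i+1) - y_i)/h_i = -8/3, 13/2.
  3·σ_0 + 10·σ_1 + 2·σ_2 = 6(Δ_1 - Δ_0) = 55
Natural end conditions: σ_0 = σ_2 = 0.
Hence σ_0 = 0, σ_1 = 11/2, σ_2 = 0.
On [0, 3], S(x) = 3 - 65/12·x + 0·x² + 11/36·x³.
With x = 1: S(1) = -19/9.

-2.1111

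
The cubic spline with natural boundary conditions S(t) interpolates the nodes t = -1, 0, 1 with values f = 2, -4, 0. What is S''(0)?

Put σ_i = S'' at the i-th knot. Here h = (1, 1) and Δ = (-6, 4), so the interior equations h_(i-1)·σ_(i-1) + 2(h_(i-1)+h_i)·σ_i + h_i·σ_(i+1) = 6(Δ_i − Δ_(i-1)) read
  1·σ_0 + 4·σ_1 + 1·σ_2 = 6(Δ_1 - Δ_0) = 60
Natural end conditions: σ_0 = σ_2 = 0.
Solving the tridiagonal system: σ_0 = 0, σ_1 = 15, σ_2 = 0.

15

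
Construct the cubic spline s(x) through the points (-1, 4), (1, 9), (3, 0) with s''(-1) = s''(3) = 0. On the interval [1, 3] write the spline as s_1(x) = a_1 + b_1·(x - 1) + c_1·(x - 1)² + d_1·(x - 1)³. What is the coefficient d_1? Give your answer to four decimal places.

0.4375

Put σ_i = s'' at the i-th knot. Here h = (2, 2) and Δ = (5/2, -9/2), so the interior equations h_(i-1)·σ_(i-1) + 2(h_(i-1)+h_i)·σ_i + h_i·σ_(i+1) = 6(Δ_i − Δ_(i-1)) read
  2·σ_0 + 8·σ_1 + 2·σ_2 = 6(Δ_1 - Δ_0) = -42
Natural end conditions: σ_0 = σ_2 = 0.
Hence σ_0 = 0, σ_1 = -21/4, σ_2 = 0.
On [1, 3], with s_1(x) = a_1 + b_1·(x - 1) + c_1·(x - 1)² + d_1·(x - 1)³: c_1 = σ_1/2 = -21/8, d_1 = (σ_2 - σ_1)/(6h_1) = 7/16, b_1 = Δ_1 - h_1(2σ_1 + σ_2)/6 = -1.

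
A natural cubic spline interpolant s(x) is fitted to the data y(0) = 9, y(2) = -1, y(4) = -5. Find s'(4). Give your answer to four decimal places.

-1.2500

Write m_i for s''(x_i). With h_i = 2, 2 and divided differences Δ_i = -5, -2, the continuity of s' gives the tridiagonal system
  2·m_0 + 8·m_1 + 2·m_2 = 6(Δ_1 - Δ_0) = 18
Natural end conditions: m_0 = m_2 = 0.
Hence m_0 = 0, m_1 = 9/4, m_2 = 0.
On [2, 4], s'(x) = b_1 + 2c_1·(x - 2) + 3d_1·(x - 2)² with b_1 = Δ_1 - h_1(2m_1 + m_2)/6 = -7/2, c_1 = m_1/2 = 9/8, d_1 = (m_2 - m_1)/(6h_1) = -3/16. So s'(4) = -5/4.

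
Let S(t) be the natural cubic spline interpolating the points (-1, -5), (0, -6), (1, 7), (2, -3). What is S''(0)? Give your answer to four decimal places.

Write m_i for S''(x_i). With h_i = 1, 1, 1 and divided differences Δ_i = -1, 13, -10, the continuity of S' gives the tridiagonal system
  1·m_0 + 4·m_1 + 1·m_2 = 6(Δ_1 - Δ_0) = 84
  1·m_1 + 4·m_2 + 1·m_3 = 6(Δ_2 - Δ_1) = -138
Natural end conditions: m_0 = m_3 = 0.
Forward elimination and back-substitution give m_0 = 0, m_1 = 158/5, m_2 = -212/5, m_3 = 0.

31.6000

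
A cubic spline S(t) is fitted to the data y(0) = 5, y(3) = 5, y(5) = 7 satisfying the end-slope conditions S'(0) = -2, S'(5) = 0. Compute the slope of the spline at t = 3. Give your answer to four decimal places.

Write m_i for S''(x_i). With h_i = 3, 2 and divided differences Δ_i = 0, 1, the continuity of S' gives the tridiagonal system
  3·m_0 + 10·m_1 + 2·m_2 = 6(Δ_1 - Δ_0) = 6
Clamped end conditions give two more equations: 2h_0·m_0 + h_0·m_1 = 6(Δ_0 - S'(0)) = 12 and h_1·m_1 + 2h_1·m_2 = 6(S'(5) - Δ_1) = -6.
Forward elimination and back-substitution give m_0 = 9/5, m_1 = 2/5, m_2 = -17/10.
On [3, 5], S'(t) = b_1 + 2c_1·(t - 3) + 3d_1·(t - 3)² with b_1 = Δ_1 - h_1(2m_1 + m_2)/6 = 13/10, c_1 = m_1/2 = 1/5, d_1 = (m_2 - m_1)/(6h_1) = -7/40. So S'(3) = 13/10.

1.3000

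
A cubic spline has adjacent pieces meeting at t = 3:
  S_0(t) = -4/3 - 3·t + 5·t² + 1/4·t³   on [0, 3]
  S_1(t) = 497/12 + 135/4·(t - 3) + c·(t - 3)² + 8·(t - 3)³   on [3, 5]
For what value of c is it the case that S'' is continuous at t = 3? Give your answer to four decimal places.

7.2500

S_0''(t) = 10 + 3/2·t, so S_0''(3) = 29/2. On the right, S_1''(3) = 2c, so c = 29/4.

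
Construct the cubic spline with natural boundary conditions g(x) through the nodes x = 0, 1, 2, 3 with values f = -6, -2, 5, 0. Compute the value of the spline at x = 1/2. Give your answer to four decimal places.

-4.6000

Write M_i for g''(x_i). With h_i = 1, 1, 1 and divided differences Δ_i = 4, 7, -5, the continuity of g' gives the tridiagonal system
  1·M_0 + 4·M_1 + 1·M_2 = 6(Δ_1 - Δ_0) = 18
  1·M_1 + 4·M_2 + 1·M_3 = 6(Δ_2 - Δ_1) = -72
Natural end conditions: M_0 = M_3 = 0.
Hence M_0 = 0, M_1 = 48/5, M_2 = -102/5, M_3 = 0.
On [0, 1], g(x) = -6 + 12/5·x + 0·x² + 8/5·x³.
With x = 1/2: g(1/2) = -23/5.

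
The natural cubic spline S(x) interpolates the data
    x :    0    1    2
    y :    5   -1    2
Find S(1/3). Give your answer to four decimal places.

2.3333

With σ_i denoting the second derivative at x_i, h_i = 1, 1, and Δ_i = (y_(i+1) − y_i)/h_i = -6, 3:
  1·σ_0 + 4·σ_1 + 1·σ_2 = 6(Δ_1 - Δ_0) = 54
Natural end conditions: σ_0 = σ_2 = 0.
Solving the tridiagonal system: σ_0 = 0, σ_1 = 27/2, σ_2 = 0.
On [0, 1], S(x) = 5 - 33/4·x + 0·x² + 9/4·x³.
With x = 1/3: S(1/3) = 7/3.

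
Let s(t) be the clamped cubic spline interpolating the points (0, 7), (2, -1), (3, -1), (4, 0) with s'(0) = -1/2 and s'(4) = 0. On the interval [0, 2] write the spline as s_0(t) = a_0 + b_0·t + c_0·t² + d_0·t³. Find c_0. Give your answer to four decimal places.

Put M_i = s'' at the i-th knot. Here h = (2, 1, 1) and Δ = (-4, 0, 1), so the interior equations h_(i-1)·M_(i-1) + 2(h_(i-1)+h_i)·M_i + h_i·M_(i+1) = 6(Δ_i − Δ_(i-1)) read
  2·M_0 + 6·M_1 + 1·M_2 = 6(Δ_1 - Δ_0) = 24
  1·M_1 + 4·M_2 + 1·M_3 = 6(Δ_2 - Δ_1) = 6
Clamped end conditions give two more equations: 2h_0·M_0 + h_0·M_1 = 6(Δ_0 - s'(0)) = -21 and h_2·M_2 + 2h_2·M_3 = 6(s'(4) - Δ_2) = -6.
Solving: M_0 = -95/11, M_1 = 149/22, M_2 = 7/11, M_3 = -73/22.
On [0, 2], with s_0(t) = a_0 + b_0·t + c_0·t² + d_0·t³: c_0 = M_0/2 = -95/22, d_0 = (M_1 - M_0)/(6h_0) = 113/88, b_0 = Δ_0 - h_0(2M_0 + M_1)/6 = -1/2.

-4.3182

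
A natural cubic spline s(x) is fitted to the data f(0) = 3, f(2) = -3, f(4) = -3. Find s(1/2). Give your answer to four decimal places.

1.1484

With σ_i denoting the second derivative at x_i, h_i = 2, 2, and Δ_i = (y_(i+1) − y_i)/h_i = -3, 0:
  2·σ_0 + 8·σ_1 + 2·σ_2 = 6(Δ_1 - Δ_0) = 18
Natural end conditions: σ_0 = σ_2 = 0.
Solving: σ_0 = 0, σ_1 = 9/4, σ_2 = 0.
On [0, 2], s(x) = 3 - 15/4·x + 0·x² + 3/16·x³.
With x = 1/2: s(1/2) = 147/128.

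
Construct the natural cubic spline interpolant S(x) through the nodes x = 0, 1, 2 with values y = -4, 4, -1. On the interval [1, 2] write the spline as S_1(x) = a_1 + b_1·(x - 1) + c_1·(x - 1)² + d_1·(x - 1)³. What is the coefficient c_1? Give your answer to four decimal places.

With M_i denoting the second derivative at x_i, h_i = 1, 1, and Δ_i = (y_(i+1) − y_i)/h_i = 8, -5:
  1·M_0 + 4·M_1 + 1·M_2 = 6(Δ_1 - Δ_0) = -78
Natural end conditions: M_0 = M_2 = 0.
Forward elimination and back-substitution give M_0 = 0, M_1 = -39/2, M_2 = 0.
On [1, 2], with S_1(x) = a_1 + b_1·(x - 1) + c_1·(x - 1)² + d_1·(x - 1)³: c_1 = M_1/2 = -39/4, d_1 = (M_2 - M_1)/(6h_1) = 13/4, b_1 = Δ_1 - h_1(2M_1 + M_2)/6 = 3/2.

-9.7500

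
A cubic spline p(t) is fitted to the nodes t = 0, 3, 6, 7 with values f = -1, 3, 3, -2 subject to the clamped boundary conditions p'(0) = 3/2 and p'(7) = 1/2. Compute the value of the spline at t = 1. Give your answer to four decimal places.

Put σ_i = p'' at the i-th knot. Here h = (3, 3, 1) and Δ = (4/3, 0, -5), so the interior equations h_(i-1)·σ_(i-1) + 2(h_(i-1)+h_i)·σ_i + h_i·σ_(i+1) = 6(Δ_i − Δ_(i-1)) read
  3·σ_0 + 12·σ_1 + 3·σ_2 = 6(Δ_1 - Δ_0) = -8
  3·σ_1 + 8·σ_2 + 1·σ_3 = 6(Δ_2 - Δ_1) = -30
Clamped end conditions give two more equations: 2h_0·σ_0 + h_0·σ_1 = 6(Δ_0 - p'(0)) = -1 and h_2·σ_2 + 2h_2·σ_3 = 6(p'(7) - Δ_2) = 33.
Solving: σ_0 = -71/93, σ_1 = 37/31, σ_2 = -207/31, σ_3 = 615/31.
On [0, 3], p(t) = -1 + 3/2·t - 71/186·t² + 91/837·t³.
With t = 1: p(1) = 190/837.

0.2270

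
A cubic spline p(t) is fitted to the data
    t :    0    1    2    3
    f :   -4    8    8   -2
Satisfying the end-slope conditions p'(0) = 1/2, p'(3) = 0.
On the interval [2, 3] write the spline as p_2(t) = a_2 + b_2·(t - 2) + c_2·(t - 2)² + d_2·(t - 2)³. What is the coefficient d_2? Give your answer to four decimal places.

Write M_i for p''(x_i). With h_i = 1, 1, 1 and divided differences Δ_i = 12, 0, -10, the continuity of p' gives the tridiagonal system
  1·M_0 + 4·M_1 + 1·M_2 = 6(Δ_1 - Δ_0) = -72
  1·M_1 + 4·M_2 + 1·M_3 = 6(Δ_2 - Δ_1) = -60
Clamped end conditions give two more equations: 2h_0·M_0 + h_0·M_1 = 6(Δ_0 - p'(0)) = 69 and h_2·M_2 + 2h_2·M_3 = 6(p'(3) - Δ_2) = 60.
Solving the tridiagonal system: M_0 = 706/15, M_1 = -377/15, M_2 = -278/15, M_3 = 589/15.
On [2, 3], with p_2(t) = a_2 + b_2·(t - 2) + c_2·(t - 2)² + d_2·(t - 2)³: c_2 = M_2/2 = -139/15, d_2 = (M_3 - M_2)/(6h_2) = 289/30, b_2 = Δ_2 - h_2(2M_2 + M_3)/6 = -311/30.

9.6333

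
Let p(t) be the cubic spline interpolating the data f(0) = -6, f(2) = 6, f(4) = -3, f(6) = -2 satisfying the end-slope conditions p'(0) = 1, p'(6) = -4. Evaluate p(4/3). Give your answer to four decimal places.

With M_i denoting the second derivative at x_i, h_i = 2, 2, 2, and Δ_i = (y_(i+1) − y_i)/h_i = 6, -9/2, 1/2:
  2·M_0 + 8·M_1 + 2·M_2 = 6(Δ_1 - Δ_0) = -63
  2·M_1 + 8·M_2 + 2·M_3 = 6(Δ_2 - Δ_1) = 30
Clamped end conditions give two more equations: 2h_0·M_0 + h_0·M_1 = 6(Δ_0 - p'(0)) = 30 and h_2·M_2 + 2h_2·M_3 = 6(p'(6) - Δ_2) = -27.
Forward elimination and back-substitution give M_0 = 218/15, M_1 = -211/15, M_2 = 307/30, M_3 = -178/15.
On [0, 2], p(t) = -6 + 1·t + 109/15·t² - 143/60·t³.
With t = 4/3: p(4/3) = 1054/405.

2.6025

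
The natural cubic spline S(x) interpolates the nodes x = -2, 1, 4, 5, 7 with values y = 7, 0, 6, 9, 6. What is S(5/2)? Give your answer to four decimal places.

1.5430

Let m_i = S''(x_i). Step sizes h_i = 3, 3, 1, 2; slopes of the chords Δ_i = (y_(i+1) - y_i)/h_i = -7/3, 2, 3, -3/2.
  3·m_0 + 12·m_1 + 3·m_2 = 6(Δ_1 - Δ_0) = 26
  3·m_1 + 8·m_2 + 1·m_3 = 6(Δ_2 - Δ_1) = 6
  1·m_2 + 6·m_3 + 2·m_4 = 6(Δ_3 - Δ_2) = -27
Natural end conditions: m_0 = m_4 = 0.
Hence m_0 = 0, m_1 = 1033/510, m_2 = 48/85, m_3 = -781/170, m_4 = 0.
On [1, 4], S(x) = 0 - 157/510·(x - 1) + 1033/1020·(x - 1)² - 149/1836·(x - 1)³.
With (x - 1) = 3/2: S(5/2) = 4197/2720.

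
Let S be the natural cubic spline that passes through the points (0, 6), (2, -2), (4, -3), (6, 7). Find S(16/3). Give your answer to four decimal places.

Write σ_i for S''(x_i). With h_i = 2, 2, 2 and divided differences Δ_i = -4, -1/2, 5, the continuity of S' gives the tridiagonal system
  2·σ_0 + 8·σ_1 + 2·σ_2 = 6(Δ_1 - Δ_0) = 21
  2·σ_1 + 8·σ_2 + 2·σ_3 = 6(Δ_2 - Δ_1) = 33
Natural end conditions: σ_0 = σ_3 = 0.
Forward elimination and back-substitution give σ_0 = 0, σ_1 = 17/10, σ_2 = 37/10, σ_3 = 0.
On [4, 6], S(x) = -3 + 38/15·(x - 4) + 37/20·(x - 4)² - 37/120·(x - 4)³.
With (x - 4) = 4/3: S(16/3) = 1189/405.

2.9358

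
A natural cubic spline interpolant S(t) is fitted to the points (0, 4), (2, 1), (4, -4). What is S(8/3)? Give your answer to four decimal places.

-0.4815

Let M_i = S''(x_i). Step sizes h_i = 2, 2; slopes of the chords Δ_i = (y_(i+1) - y_i)/h_i = -3/2, -5/2.
  2·M_0 + 8·M_1 + 2·M_2 = 6(Δ_1 - Δ_0) = -6
Natural end conditions: M_0 = M_2 = 0.
Solving: M_0 = 0, M_1 = -3/4, M_2 = 0.
On [2, 4], S(t) = 1 - 2·(t - 2) - 3/8·(t - 2)² + 1/16·(t - 2)³.
With (t - 2) = 2/3: S(8/3) = -13/27.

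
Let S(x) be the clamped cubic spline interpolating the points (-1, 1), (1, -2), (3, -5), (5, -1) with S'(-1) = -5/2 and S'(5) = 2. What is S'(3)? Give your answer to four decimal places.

Write σ_i for S''(x_i). With h_i = 2, 2, 2 and divided differences Δ_i = -3/2, -3/2, 2, the continuity of S' gives the tridiagonal system
  2·σ_0 + 8·σ_1 + 2·σ_2 = 6(Δ_1 - Δ_0) = 0
  2·σ_1 + 8·σ_2 + 2·σ_3 = 6(Δ_2 - Δ_1) = 21
Clamped end conditions give two more equations: 2h_0·σ_0 + h_0·σ_1 = 6(Δ_0 - S'(-1)) = 6 and h_2·σ_2 + 2h_2·σ_3 = 6(S'(5) - Δ_2) = 0.
Hence σ_0 = 11/5, σ_1 = -7/5, σ_2 = 17/5, σ_3 = -17/10.
On [3, 5], S'(x) = b_2 + 2c_2·(x - 3) + 3d_2·(x - 3)² with b_2 = Δ_2 - h_2(2σ_2 + σ_3)/6 = 3/10, c_2 = σ_2/2 = 17/10, d_2 = (σ_3 - σ_2)/(6h_2) = -17/40. So S'(3) = 3/10.

0.3000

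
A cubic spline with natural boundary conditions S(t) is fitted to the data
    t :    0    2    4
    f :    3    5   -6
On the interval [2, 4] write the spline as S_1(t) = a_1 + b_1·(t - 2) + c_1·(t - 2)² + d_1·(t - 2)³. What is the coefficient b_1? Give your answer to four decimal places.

-2.2500

Let M_i = S''(x_i). Step sizes h_i = 2, 2; slopes of the chords Δ_i = (y_(i+1) - y_i)/h_i = 1, -11/2.
  2·M_0 + 8·M_1 + 2·M_2 = 6(Δ_1 - Δ_0) = -39
Natural end conditions: M_0 = M_2 = 0.
Forward elimination and back-substitution give M_0 = 0, M_1 = -39/8, M_2 = 0.
On [2, 4], with S_1(t) = a_1 + b_1·(t - 2) + c_1·(t - 2)² + d_1·(t - 2)³: c_1 = M_1/2 = -39/16, d_1 = (M_2 - M_1)/(6h_1) = 13/32, b_1 = Δ_1 - h_1(2M_1 + M_2)/6 = -9/4.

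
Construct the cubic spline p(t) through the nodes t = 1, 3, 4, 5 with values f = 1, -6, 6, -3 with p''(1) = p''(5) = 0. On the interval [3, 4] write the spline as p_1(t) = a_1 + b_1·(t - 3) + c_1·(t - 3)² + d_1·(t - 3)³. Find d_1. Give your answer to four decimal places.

-9.7609

Let m_i = p''(x_i). Step sizes h_i = 2, 1, 1; slopes of the chords Δ_i = (y_(i+1) - y_i)/h_i = -7/2, 12, -9.
  2·m_0 + 6·m_1 + 1·m_2 = 6(Δ_1 - Δ_0) = 93
  1·m_1 + 4·m_2 + 1·m_3 = 6(Δ_2 - Δ_1) = -126
Natural end conditions: m_0 = m_3 = 0.
Solving: m_0 = 0, m_1 = 498/23, m_2 = -849/23, m_3 = 0.
On [3, 4], with p_1(t) = a_1 + b_1·(t - 3) + c_1·(t - 3)² + d_1·(t - 3)³: c_1 = m_1/2 = 249/23, d_1 = (m_2 - m_1)/(6h_1) = -449/46, b_1 = Δ_1 - h_1(2m_1 + m_2)/6 = 503/46.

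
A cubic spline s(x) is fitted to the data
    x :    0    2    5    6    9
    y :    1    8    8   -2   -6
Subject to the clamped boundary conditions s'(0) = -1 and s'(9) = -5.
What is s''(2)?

Let M_i = s''(x_i). Step sizes h_i = 2, 3, 1, 3; slopes of the chords Δ_i = (y_(i+1) - y_i)/h_i = 7/2, 0, -10, -4/3.
  2·M_0 + 10·M_1 + 3·M_2 = 6(Δ_1 - Δ_0) = -21
  3·M_1 + 8·M_2 + 1·M_3 = 6(Δ_2 - Δ_1) = -60
  1·M_2 + 8·M_3 + 3·M_4 = 6(Δ_3 - Δ_2) = 52
Clamped end conditions give two more equations: 2h_0·M_0 + h_0·M_1 = 6(Δ_0 - s'(0)) = 27 and h_3·M_3 + 2h_3·M_4 = 6(s'(9) - Δ_3) = -22.
Solving: M_0 = 29/4, M_1 = -1, M_2 = -17/2, M_3 = 11, M_4 = -55/6.

-1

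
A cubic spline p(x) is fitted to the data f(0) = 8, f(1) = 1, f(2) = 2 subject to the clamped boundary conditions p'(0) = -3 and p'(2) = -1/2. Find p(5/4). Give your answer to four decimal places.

Write M_i for p''(x_i). With h_i = 1, 1 and divided differences Δ_i = -7, 1, the continuity of p' gives the tridiagonal system
  1·M_0 + 4·M_1 + 1·M_2 = 6(Δ_1 - Δ_0) = 48
Clamped end conditions give two more equations: 2h_0·M_0 + h_0·M_1 = 6(Δ_0 - p'(0)) = -24 and h_1·M_1 + 2h_1·M_2 = 6(p'(2) - Δ_1) = -9.
Hence M_0 = -91/4, M_1 = 43/2, M_2 = -61/4.
On [1, 2], p(x) = 1 - 29/8·(x - 1) + 43/4·(x - 1)² - 49/8·(x - 1)³.
With (x - 1) = 1/4: p(5/4) = 343/512.

0.6699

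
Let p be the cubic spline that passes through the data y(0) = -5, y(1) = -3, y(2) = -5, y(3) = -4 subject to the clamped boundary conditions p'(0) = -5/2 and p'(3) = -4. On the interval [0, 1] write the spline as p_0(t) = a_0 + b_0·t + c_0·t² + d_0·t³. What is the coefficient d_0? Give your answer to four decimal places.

Put m_i = p'' at the i-th knot. Here h = (1, 1, 1) and Δ = (2, -2, 1), so the interior equations h_(i-1)·m_(i-1) + 2(h_(i-1)+h_i)·m_i + h_i·m_(i+1) = 6(Δ_i − Δ_(i-1)) read
  1·m_0 + 4·m_1 + 1·m_2 = 6(Δ_1 - Δ_0) = -24
  1·m_1 + 4·m_2 + 1·m_3 = 6(Δ_2 - Δ_1) = 18
Clamped end conditions give two more equations: 2h_0·m_0 + h_0·m_1 = 6(Δ_0 - p'(0)) = 27 and h_2·m_2 + 2h_2·m_3 = 6(p'(3) - Δ_2) = -30.
Solving: m_0 = 104/5, m_1 = -73/5, m_2 = 68/5, m_3 = -109/5.
On [0, 1], with p_0(t) = a_0 + b_0·t + c_0·t² + d_0·t³: c_0 = m_0/2 = 52/5, d_0 = (m_1 - m_0)/(6h_0) = -59/10, b_0 = Δ_0 - h_0(2m_0 + m_1)/6 = -5/2.

-5.9000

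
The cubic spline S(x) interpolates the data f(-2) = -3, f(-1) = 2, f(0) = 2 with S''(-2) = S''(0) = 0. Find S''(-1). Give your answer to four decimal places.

-7.5000

Write σ_i for S''(x_i). With h_i = 1, 1 and divided differences Δ_i = 5, 0, the continuity of S' gives the tridiagonal system
  1·σ_0 + 4·σ_1 + 1·σ_2 = 6(Δ_1 - Δ_0) = -30
Natural end conditions: σ_0 = σ_2 = 0.
Solving: σ_0 = 0, σ_1 = -15/2, σ_2 = 0.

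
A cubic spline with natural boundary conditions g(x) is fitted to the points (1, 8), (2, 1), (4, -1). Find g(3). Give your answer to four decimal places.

-1.5000

Put M_i = g'' at the i-th knot. Here h = (1, 2) and Δ = (-7, -1), so the interior equations h_(i-1)·M_(i-1) + 2(h_(i-1)+h_i)·M_i + h_i·M_(i+1) = 6(Δ_i − Δ_(i-1)) read
  1·M_0 + 6·M_1 + 2·M_2 = 6(Δ_1 - Δ_0) = 36
Natural end conditions: M_0 = M_2 = 0.
Hence M_0 = 0, M_1 = 6, M_2 = 0.
On [2, 4], g(x) = 1 - 5·(x - 2) + 3·(x - 2)² - 1/2·(x - 2)³.
With (x - 2) = 1: g(3) = -3/2.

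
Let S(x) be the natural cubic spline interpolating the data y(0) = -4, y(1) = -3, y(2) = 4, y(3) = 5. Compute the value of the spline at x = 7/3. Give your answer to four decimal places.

5.0741

Write σ_i for S''(x_i). With h_i = 1, 1, 1 and divided differences Δ_i = 1, 7, 1, the continuity of S' gives the tridiagonal system
  1·σ_0 + 4·σ_1 + 1·σ_2 = 6(Δ_1 - Δ_0) = 36
  1·σ_1 + 4·σ_2 + 1·σ_3 = 6(Δ_2 - Δ_1) = -36
Natural end conditions: σ_0 = σ_3 = 0.
Hence σ_0 = 0, σ_1 = 12, σ_2 = -12, σ_3 = 0.
On [2, 3], S(x) = 4 + 5·(x - 2) - 6·(x - 2)² + 2·(x - 2)³.
With (x - 2) = 1/3: S(7/3) = 137/27.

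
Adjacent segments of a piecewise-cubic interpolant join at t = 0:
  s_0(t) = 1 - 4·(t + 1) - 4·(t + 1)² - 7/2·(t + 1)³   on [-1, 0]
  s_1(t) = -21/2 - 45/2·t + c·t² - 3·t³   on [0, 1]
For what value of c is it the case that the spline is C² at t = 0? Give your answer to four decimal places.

-14.5000

s_0''(t) = -8 - 21·(t + 1), so s_0''(0) = -29. On the right, s_1''(0) = 2c, so c = -29/2.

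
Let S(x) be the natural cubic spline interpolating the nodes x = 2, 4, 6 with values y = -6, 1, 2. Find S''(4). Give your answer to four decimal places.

-2.2500

Put m_i = S'' at the i-th knot. Here h = (2, 2) and Δ = (7/2, 1/2), so the interior equations h_(i-1)·m_(i-1) + 2(h_(i-1)+h_i)·m_i + h_i·m_(i+1) = 6(Δ_i − Δ_(i-1)) read
  2·m_0 + 8·m_1 + 2·m_2 = 6(Δ_1 - Δ_0) = -18
Natural end conditions: m_0 = m_2 = 0.
Solving: m_0 = 0, m_1 = -9/4, m_2 = 0.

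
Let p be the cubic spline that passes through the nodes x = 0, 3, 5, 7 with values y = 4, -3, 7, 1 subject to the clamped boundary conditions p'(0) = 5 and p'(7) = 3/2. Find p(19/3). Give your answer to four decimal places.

Put M_i = p'' at the i-th knot. Here h = (3, 2, 2) and Δ = (-7/3, 5, -3), so the interior equations h_(i-1)·M_(i-1) + 2(h_(i-1)+h_i)·M_i + h_i·M_(i+1) = 6(Δ_i − Δ_(i-1)) read
  3·M_0 + 10·M_1 + 2·M_2 = 6(Δ_1 - Δ_0) = 44
  2·M_1 + 8·M_2 + 2·M_3 = 6(Δ_2 - Δ_1) = -48
Clamped end conditions give two more equations: 2h_0·M_0 + h_0·M_1 = 6(Δ_0 - p'(0)) = -44 and h_2·M_2 + 2h_2·M_3 = 6(p'(7) - Δ_2) = 27.
Solving: M_0 = -1399/111, M_1 = 390/37, M_2 = -873/74, M_3 = 468/37.
On [5, 7], p(x) = 7 + 24/37·(x - 5) - 873/148·(x - 5)² + 603/296·(x - 5)³.
With (x - 5) = 4/3: p(19/3) = 245/111.

2.2072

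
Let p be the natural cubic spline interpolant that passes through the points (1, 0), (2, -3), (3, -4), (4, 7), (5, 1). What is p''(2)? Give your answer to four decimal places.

With m_i denoting the second derivative at x_i, h_i = 1, 1, 1, 1, and Δ_i = (y_(i+1) − y_i)/h_i = -3, -1, 11, -6:
  1·m_0 + 4·m_1 + 1·m_2 = 6(Δ_1 - Δ_0) = 12
  1·m_1 + 4·m_2 + 1·m_3 = 6(Δ_2 - Δ_1) = 72
  1·m_2 + 4·m_3 + 1·m_4 = 6(Δ_3 - Δ_2) = -102
Natural end conditions: m_0 = m_4 = 0.
Hence m_0 = 0, m_1 = -15/4, m_2 = 27, m_3 = -129/4, m_4 = 0.

-3.7500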